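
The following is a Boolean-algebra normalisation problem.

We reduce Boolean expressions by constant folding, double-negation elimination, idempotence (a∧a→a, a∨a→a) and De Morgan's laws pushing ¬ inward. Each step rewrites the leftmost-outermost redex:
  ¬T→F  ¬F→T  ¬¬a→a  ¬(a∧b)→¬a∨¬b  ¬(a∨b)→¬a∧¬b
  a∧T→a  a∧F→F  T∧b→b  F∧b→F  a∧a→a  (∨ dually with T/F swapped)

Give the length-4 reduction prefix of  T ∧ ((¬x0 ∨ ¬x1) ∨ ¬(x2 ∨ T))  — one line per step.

  start: T ∧ ((¬x0 ∨ ¬x1) ∨ ¬(x2 ∨ T))
  step 1: (¬x0 ∨ ¬x1) ∨ ¬(x2 ∨ T)
  step 2: (¬x0 ∨ ¬x1) ∨ (¬x2 ∧ ¬T)
  step 3: (¬x0 ∨ ¬x1) ∨ (¬x2 ∧ F)
  step 4: (¬x0 ∨ ¬x1) ∨ F

Answer: after 4 steps: (¬x0 ∨ ¬x1) ∨ F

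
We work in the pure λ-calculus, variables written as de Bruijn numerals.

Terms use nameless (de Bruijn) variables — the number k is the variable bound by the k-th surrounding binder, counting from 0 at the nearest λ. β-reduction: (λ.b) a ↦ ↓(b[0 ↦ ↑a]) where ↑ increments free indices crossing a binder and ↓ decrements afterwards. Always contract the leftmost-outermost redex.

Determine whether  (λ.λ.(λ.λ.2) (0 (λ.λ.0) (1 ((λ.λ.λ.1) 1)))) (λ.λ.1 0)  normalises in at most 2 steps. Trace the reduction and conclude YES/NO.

  start: (λ.λ.(λ.λ.2) (0 (λ.λ.0) (1 ((λ.λ.λ.1) 1)))) (λ.λ.1 0)
  [1] λ.(λ.λ.2) (0 (λ.λ.0) ((λ.λ.1 0) ((λ.λ.λ.1) (λ.λ.1 0))))
  [2] λ.λ.1

Answer: YES — reaches normal form λ.λ.1 in 2 ≤ 2 steps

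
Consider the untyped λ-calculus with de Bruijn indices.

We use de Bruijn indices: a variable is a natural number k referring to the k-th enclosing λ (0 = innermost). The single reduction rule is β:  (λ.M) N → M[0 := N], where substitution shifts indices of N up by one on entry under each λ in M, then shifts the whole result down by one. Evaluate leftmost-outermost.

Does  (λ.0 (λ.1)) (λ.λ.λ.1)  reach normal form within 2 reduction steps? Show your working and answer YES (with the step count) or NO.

Answer: YES — reaches normal form λ.λ.1 in 2 ≤ 2 steps

Working:
  start: (λ.0 (λ.1)) (λ.λ.λ.1)
  →1  (λ.λ.λ.1) (λ.λ.λ.λ.1)
  →2  λ.λ.1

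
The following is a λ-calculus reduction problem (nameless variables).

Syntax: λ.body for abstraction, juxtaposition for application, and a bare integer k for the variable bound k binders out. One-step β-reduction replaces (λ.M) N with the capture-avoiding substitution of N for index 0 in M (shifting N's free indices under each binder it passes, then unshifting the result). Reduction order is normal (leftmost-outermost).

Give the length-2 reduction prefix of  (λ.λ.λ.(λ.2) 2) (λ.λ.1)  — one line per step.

  start: (λ.λ.λ.(λ.2) 2) (λ.λ.1)
  →1  λ.λ.(λ.2) (λ.λ.1)
  →2  λ.λ.1

Answer: after 2 steps: λ.λ.1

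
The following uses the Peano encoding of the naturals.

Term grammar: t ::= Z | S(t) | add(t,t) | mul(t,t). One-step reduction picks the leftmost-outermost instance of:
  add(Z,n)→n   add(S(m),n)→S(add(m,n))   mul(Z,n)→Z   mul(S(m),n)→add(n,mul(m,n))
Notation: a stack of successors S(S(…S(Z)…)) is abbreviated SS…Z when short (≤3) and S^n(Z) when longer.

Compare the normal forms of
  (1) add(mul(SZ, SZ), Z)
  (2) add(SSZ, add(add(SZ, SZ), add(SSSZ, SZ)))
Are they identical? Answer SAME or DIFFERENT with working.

Term A:
  start: add(mul(SZ, SZ), Z)
  [1] add(add(SZ, mul(Z, SZ)), Z)
  [2] add(S(add(Z, mul(Z, SZ))), Z)
  [3] S(add(add(Z, mul(Z, SZ)), Z))
  [4] S(add(mul(Z, SZ), Z))
  [5] S(add(Z, Z))
  [6] SZ

Term B:
  start: add(SSZ, add(add(SZ, SZ), add(SSSZ, SZ)))
  [1] S(add(SZ, add(add(SZ, SZ), add(SSSZ, SZ))))
  [2] S(S(add(Z, add(add(SZ, SZ), add(SSSZ, SZ)))))
  [3] S(S(add(add(SZ, SZ), add(SSSZ, SZ))))
  [4] S(S(add(S(add(Z, SZ)), add(SSSZ, SZ))))
  [5] S(S(S(add(add(Z, SZ), add(SSSZ, SZ)))))
  [6] S(S(S(add(SZ, add(SSSZ, SZ)))))
  [7] S(S(S(S(add(Z, add(SSSZ, SZ))))))
  [8] S(S(S(S(add(SSSZ, SZ)))))
  [9] S(S(S(S(S(add(SSZ, SZ))))))
  [10] S(S(S(S(S(S(add(SZ, SZ)))))))
  [11] S(S(S(S(S(S(S(add(Z, SZ))))))))
  [12] S^8(Z)

Answer: DIFFERENT — A ⇓ SZ, B ⇓ S^8(Z)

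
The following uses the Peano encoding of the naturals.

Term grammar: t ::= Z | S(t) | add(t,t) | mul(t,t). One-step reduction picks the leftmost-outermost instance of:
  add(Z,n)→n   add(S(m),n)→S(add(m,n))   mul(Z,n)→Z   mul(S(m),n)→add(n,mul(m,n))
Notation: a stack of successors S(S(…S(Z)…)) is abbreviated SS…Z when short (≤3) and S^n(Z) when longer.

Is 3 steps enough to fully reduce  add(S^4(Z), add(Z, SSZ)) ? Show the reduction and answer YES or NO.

  start: add(S^4(Z), add(Z, SSZ))
  →1  S(add(SSSZ, add(Z, SSZ)))
  →2  S(S(add(SSZ, add(Z, SSZ))))
  →3  S(S(S(add(SZ, add(Z, SSZ)))))

Answer: NO — after 3 steps the term is S(S(S(add(SZ, add(Z, SSZ))))), not yet normal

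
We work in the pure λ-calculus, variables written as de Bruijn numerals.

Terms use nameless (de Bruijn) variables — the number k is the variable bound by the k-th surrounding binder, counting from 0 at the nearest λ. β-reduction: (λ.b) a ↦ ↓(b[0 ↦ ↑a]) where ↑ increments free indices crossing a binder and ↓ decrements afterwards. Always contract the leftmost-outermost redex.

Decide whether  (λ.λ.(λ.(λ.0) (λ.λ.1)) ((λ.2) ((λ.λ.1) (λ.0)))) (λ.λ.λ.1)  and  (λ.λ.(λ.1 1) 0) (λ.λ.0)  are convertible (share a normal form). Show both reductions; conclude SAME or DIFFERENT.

Term A:
  start: (λ.λ.(λ.(λ.0) (λ.λ.1)) ((λ.2) ((λ.λ.1) (λ.0)))) (λ.λ.λ.1)
  [1] λ.(λ.(λ.0) (λ.λ.1)) ((λ.λ.λ.λ.1) ((λ.λ.1) (λ.0)))
  [2] λ.(λ.0) (λ.λ.1)
  [3] λ.λ.λ.1

Term B:
  start: (λ.λ.(λ.1 1) 0) (λ.λ.0)
  [1] λ.(λ.1 1) 0
  [2] λ.0 0

Answer: DIFFERENT — A ⇓ λ.λ.λ.1, B ⇓ λ.0 0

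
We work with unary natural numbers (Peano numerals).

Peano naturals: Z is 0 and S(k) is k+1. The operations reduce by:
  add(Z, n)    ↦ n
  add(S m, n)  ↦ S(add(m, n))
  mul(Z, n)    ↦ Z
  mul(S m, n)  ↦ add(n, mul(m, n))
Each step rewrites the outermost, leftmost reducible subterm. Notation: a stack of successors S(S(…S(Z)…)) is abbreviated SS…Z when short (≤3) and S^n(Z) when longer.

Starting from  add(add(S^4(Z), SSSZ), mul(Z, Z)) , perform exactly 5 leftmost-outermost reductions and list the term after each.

Answer: after 5 steps: S(S(add(S(add(SZ, SSSZ)), mul(Z, Z))))

Working:
  start: add(add(S^4(Z), SSSZ), mul(Z, Z))
  →1  add(S(add(SSSZ, SSSZ)), mul(Z, Z))
  →2  S(add(add(SSSZ, SSSZ), mul(Z, Z)))
  →3  S(add(S(add(SSZ, SSSZ)), mul(Z, Z)))
  →4  S(S(add(add(SSZ, SSSZ), mul(Z, Z))))
  →5  S(S(add(S(add(SZ, SSSZ)), mul(Z, Z))))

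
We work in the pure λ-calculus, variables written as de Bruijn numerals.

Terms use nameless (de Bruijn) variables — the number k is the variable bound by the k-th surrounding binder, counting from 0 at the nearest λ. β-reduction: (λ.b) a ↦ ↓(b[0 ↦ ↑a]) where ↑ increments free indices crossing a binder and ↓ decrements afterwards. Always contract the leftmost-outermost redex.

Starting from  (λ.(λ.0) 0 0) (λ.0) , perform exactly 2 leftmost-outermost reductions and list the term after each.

Answer: after 2 steps: (λ.0) (λ.0)

Reduction:
  start: (λ.(λ.0) 0 0) (λ.0)
  [1] (λ.0) (λ.0) (λ.0)
  [2] (λ.0) (λ.0)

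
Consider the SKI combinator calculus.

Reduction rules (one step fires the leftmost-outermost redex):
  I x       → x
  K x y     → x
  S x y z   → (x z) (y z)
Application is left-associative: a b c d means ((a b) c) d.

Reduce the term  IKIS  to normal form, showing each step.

Answer: normal form = I  (in 2 steps)

Derivation:
  start: IKIS
  [1] KIS
  [2] I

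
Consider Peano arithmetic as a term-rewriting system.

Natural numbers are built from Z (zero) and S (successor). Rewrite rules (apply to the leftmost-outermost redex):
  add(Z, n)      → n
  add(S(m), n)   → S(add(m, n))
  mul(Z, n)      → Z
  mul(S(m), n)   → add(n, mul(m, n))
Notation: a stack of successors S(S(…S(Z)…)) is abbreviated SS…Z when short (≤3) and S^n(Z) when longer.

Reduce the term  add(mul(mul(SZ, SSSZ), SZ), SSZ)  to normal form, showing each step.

  start: add(mul(mul(SZ, SSSZ), SZ), SSZ)
  →1  add(mul(add(SSSZ, mul(Z, SSSZ)), SZ), SSZ)
  →2  add(mul(S(add(SSZ, mul(Z, SSSZ))), SZ), SSZ)
  →3  add(add(SZ, mul(add(SSZ, mul(Z, SSSZ)), SZ)), SSZ)
  →4  add(S(add(Z, mul(add(SSZ, mul(Z, SSSZ)), SZ))), SSZ)
  →5  S(add(add(Z, mul(add(SSZ, mul(Z, SSSZ)), SZ)), SSZ))
  →6  S(add(mul(add(SSZ, mul(Z, SSSZ)), SZ), SSZ))
  →7  S(add(mul(S(add(SZ, mul(Z, SSSZ))), SZ), SSZ))
  →8  S(add(add(SZ, mul(add(SZ, mul(Z, SSSZ)), SZ)), SSZ))
  →9  S(add(S(add(Z, mul(add(SZ, mul(Z, SSSZ)), SZ))), SSZ))
  →10  S(S(add(add(Z, mul(add(SZ, mul(Z, SSSZ)), SZ)), SSZ)))
  →11  S(S(add(mul(add(SZ, mul(Z, SSSZ)), SZ), SSZ)))
  →12  S(S(add(mul(S(add(Z, mul(Z, SSSZ))), SZ), SSZ)))
  →13  S(S(add(add(SZ, mul(add(Z, mul(Z, SSSZ)), SZ)), SSZ)))
  →14  S(S(add(S(add(Z, mul(add(Z, mul(Z, SSSZ)), SZ))), SSZ)))
  →15  S(S(S(add(add(Z, mul(add(Z, mul(Z, SSSZ)), SZ)), SSZ))))
  →16  S(S(S(add(mul(add(Z, mul(Z, SSSZ)), SZ), SSZ))))
  →17  S(S(S(add(mul(mul(Z, SSSZ), SZ), SSZ))))
  →18  S(S(S(add(mul(Z, SZ), SSZ))))
  →19  S(S(S(add(Z, SSZ))))
  →20  S^5(Z)

Answer: normal form = S^5(Z)  (in 20 steps)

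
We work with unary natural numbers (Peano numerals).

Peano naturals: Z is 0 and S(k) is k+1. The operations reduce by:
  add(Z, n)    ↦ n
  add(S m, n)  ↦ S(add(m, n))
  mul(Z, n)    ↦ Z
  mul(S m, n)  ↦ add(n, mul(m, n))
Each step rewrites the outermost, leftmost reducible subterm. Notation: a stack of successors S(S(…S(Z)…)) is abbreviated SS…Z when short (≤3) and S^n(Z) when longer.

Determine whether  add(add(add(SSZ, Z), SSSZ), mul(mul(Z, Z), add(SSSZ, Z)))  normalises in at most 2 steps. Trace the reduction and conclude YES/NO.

Answer: NO — after 2 steps the term is add(S(add(add(SZ, Z), SSSZ)), mul(mul(Z, Z), add(SSSZ, Z))), not yet normal

Derivation:
  start: add(add(add(SSZ, Z), SSSZ), mul(mul(Z, Z), add(SSSZ, Z)))
  →1  add(add(S(add(SZ, Z)), SSSZ), mul(mul(Z, Z), add(SSSZ, Z)))
  →2  add(S(add(add(SZ, Z), SSSZ)), mul(mul(Z, Z), add(SSSZ, Z)))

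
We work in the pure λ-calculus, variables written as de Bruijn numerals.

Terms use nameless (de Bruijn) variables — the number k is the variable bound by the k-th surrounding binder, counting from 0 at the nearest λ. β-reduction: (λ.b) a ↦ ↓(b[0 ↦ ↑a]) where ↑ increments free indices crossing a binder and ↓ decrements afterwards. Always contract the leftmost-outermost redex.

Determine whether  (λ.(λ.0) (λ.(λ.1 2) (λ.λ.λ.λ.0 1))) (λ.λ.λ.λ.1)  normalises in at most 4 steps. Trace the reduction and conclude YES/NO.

  start: (λ.(λ.0) (λ.(λ.1 2) (λ.λ.λ.λ.0 1))) (λ.λ.λ.λ.1)
  step 1: (λ.0) (λ.(λ.1 (λ.λ.λ.λ.1)) (λ.λ.λ.λ.0 1))
  step 2: λ.(λ.1 (λ.λ.λ.λ.1)) (λ.λ.λ.λ.0 1)
  step 3: λ.0 (λ.λ.λ.λ.1)

Answer: YES — reaches normal form λ.0 (λ.λ.λ.λ.1) in 3 ≤ 4 steps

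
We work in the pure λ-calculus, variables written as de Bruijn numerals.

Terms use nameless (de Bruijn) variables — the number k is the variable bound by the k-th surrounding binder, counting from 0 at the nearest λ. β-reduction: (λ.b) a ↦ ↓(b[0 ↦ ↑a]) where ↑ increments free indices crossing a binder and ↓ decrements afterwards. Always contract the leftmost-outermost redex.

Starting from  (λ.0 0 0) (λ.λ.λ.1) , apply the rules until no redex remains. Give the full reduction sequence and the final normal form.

Answer: normal form = λ.λ.λ.λ.1  (in 3 steps)

Derivation:
  start: (λ.0 0 0) (λ.λ.λ.1)
  →1  (λ.λ.λ.1) (λ.λ.λ.1) (λ.λ.λ.1)
  →2  (λ.λ.1) (λ.λ.λ.1)
  →3  λ.λ.λ.λ.1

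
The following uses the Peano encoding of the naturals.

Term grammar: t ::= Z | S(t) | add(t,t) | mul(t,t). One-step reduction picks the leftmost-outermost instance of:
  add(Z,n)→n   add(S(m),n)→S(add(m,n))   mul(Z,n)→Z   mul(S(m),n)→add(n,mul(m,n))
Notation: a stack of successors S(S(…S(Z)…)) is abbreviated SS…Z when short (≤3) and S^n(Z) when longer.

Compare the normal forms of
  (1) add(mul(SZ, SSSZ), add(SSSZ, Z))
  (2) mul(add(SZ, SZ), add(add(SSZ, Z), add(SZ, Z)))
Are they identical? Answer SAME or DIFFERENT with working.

Answer: SAME — A ⇓ S^6(Z), B ⇓ S^6(Z)

Reduction:
Term A:
  start: add(mul(SZ, SSSZ), add(SSSZ, Z))
  [1] add(add(SSSZ, mul(Z, SSSZ)), add(SSSZ, Z))
  [2] add(S(add(SSZ, mul(Z, SSSZ))), add(SSSZ, Z))
  [3] S(add(add(SSZ, mul(Z, SSSZ)), add(SSSZ, Z)))
  [4] S(add(S(add(SZ, mul(Z, SSSZ))), add(SSSZ, Z)))
  [5] S(S(add(add(SZ, mul(Z, SSSZ)), add(SSSZ, Z))))
  [6] S(S(add(S(add(Z, mul(Z, SSSZ))), add(SSSZ, Z))))
  [7] S(S(S(add(add(Z, mul(Z, SSSZ)), add(SSSZ, Z)))))
  [8] S(S(S(add(mul(Z, SSSZ), add(SSSZ, Z)))))
  [9] S(S(S(add(Z, add(SSSZ, Z)))))
  [10] S(S(S(add(SSSZ, Z))))
  [11] S(S(S(S(add(SSZ, Z)))))
  [12] S(S(S(S(S(add(SZ, Z))))))
  [13] S(S(S(S(S(S(add(Z, Z)))))))
  [14] S^6(Z)

Term B:
  start: mul(add(SZ, SZ), add(add(SSZ, Z), add(SZ, Z)))
  [1] mul(S(add(Z, SZ)), add(add(SSZ, Z), add(SZ, Z)))
  [2] add(add(add(SSZ, Z), add(SZ, Z)), mul(add(Z, SZ), add(add(SSZ, Z), add(SZ, Z))))
  [3] add(add(S(add(SZ, Z)), add(SZ, Z)), mul(add(Z, SZ), add(add(SSZ, Z), add(SZ, Z))))
  [4] add(S(add(add(SZ, Z), add(SZ, Z))), mul(add(Z, SZ), add(add(SSZ, Z), add(SZ, Z))))
  [5] S(add(add(add(SZ, Z), add(SZ, Z)), mul(add(Z, SZ), add(add(SSZ, Z), add(SZ, Z)))))
  [6] S(add(add(S(add(Z, Z)), add(SZ, Z)), mul(add(Z, SZ), add(add(SSZ, Z), add(SZ, Z)))))
  [7] S(add(S(add(add(Z, Z), add(SZ, Z))), mul(add(Z, SZ), add(add(SSZ, Z), add(SZ, Z)))))
  [8] S(S(add(add(add(Z, Z), add(SZ, Z)), mul(add(Z, SZ), add(add(SSZ, Z), add(SZ, Z))))))
  [9] S(S(add(add(Z, add(SZ, Z)), mul(add(Z, SZ), add(add(SSZ, Z), add(SZ, Z))))))
  [10] S(S(add(add(SZ, Z), mul(add(Z, SZ), add(add(SSZ, Z), add(SZ, Z))))))
  [11] S(S(add(S(add(Z, Z)), mul(add(Z, SZ), add(add(SSZ, Z), add(SZ, Z))))))
  [12] S(S(S(add(add(Z, Z), mul(add(Z, SZ), add(add(SSZ, Z), add(SZ, Z)))))))
  [13] S(S(S(add(Z, mul(add(Z, SZ), add(add(SSZ, Z), add(SZ, Z)))))))
  [14] S(S(S(mul(add(Z, SZ), add(add(SSZ, Z), add(SZ, Z))))))
  [15] S(S(S(mul(SZ, add(add(SSZ, Z), add(SZ, Z))))))
  [16] S(S(S(add(add(add(SSZ, Z), add(SZ, Z)), mul(Z, add(add(SSZ, Z), add(SZ, Z)))))))
  [17] S(S(S(add(add(S(add(SZ, Z)), add(SZ, Z)), mul(Z, add(add(SSZ, Z), add(SZ, Z)))))))
  [18] S(S(S(add(S(add(add(SZ, Z), add(SZ, Z))), mul(Z, add(add(SSZ, Z), add(SZ, Z)))))))
  [19] S(S(S(S(add(add(add(SZ, Z), add(SZ, Z)), mul(Z, add(add(SSZ, Z), add(SZ, Z))))))))
  [20] S(S(S(S(add(add(S(add(Z, Z)), add(SZ, Z)), mul(Z, add(add(SSZ, Z), add(SZ, Z))))))))
  [21] S(S(S(S(add(S(add(add(Z, Z), add(SZ, Z))), mul(Z, add(add(SSZ, Z), add(SZ, Z))))))))
  [22] S(S(S(S(S(add(add(add(Z, Z), add(SZ, Z)), mul(Z, add(add(SSZ, Z), add(SZ, Z)))))))))
  [23] S(S(S(S(S(add(add(Z, add(SZ, Z)), mul(Z, add(add(SSZ, Z), add(SZ, Z)))))))))
  [24] S(S(S(S(S(add(add(SZ, Z), mul(Z, add(add(SSZ, Z), add(SZ, Z)))))))))
  [25] S(S(S(S(S(add(S(add(Z, Z)), mul(Z, add(add(SSZ, Z), add(SZ, Z)))))))))
  [26] S(S(S(S(S(S(add(add(Z, Z), mul(Z, add(add(SSZ, Z), add(SZ, Z))))))))))
  [27] S(S(S(S(S(S(add(Z, mul(Z, add(add(SSZ, Z), add(SZ, Z))))))))))
  [28] S(S(S(S(S(S(mul(Z, add(add(SSZ, Z), add(SZ, Z)))))))))
  [29] S^6(Z)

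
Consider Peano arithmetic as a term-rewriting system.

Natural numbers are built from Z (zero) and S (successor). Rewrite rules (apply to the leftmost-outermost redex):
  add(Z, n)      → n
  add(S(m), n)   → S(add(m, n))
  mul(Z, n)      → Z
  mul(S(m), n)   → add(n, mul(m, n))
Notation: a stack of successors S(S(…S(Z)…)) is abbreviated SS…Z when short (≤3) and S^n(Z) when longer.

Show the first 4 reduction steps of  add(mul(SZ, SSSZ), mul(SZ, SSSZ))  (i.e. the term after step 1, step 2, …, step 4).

  start: add(mul(SZ, SSSZ), mul(SZ, SSSZ))
  →1  add(add(SSSZ, mul(Z, SSSZ)), mul(SZ, SSSZ))
  →2  add(S(add(SSZ, mul(Z, SSSZ))), mul(SZ, SSSZ))
  →3  S(add(add(SSZ, mul(Z, SSSZ)), mul(SZ, SSSZ)))
  →4  S(add(S(add(SZ, mul(Z, SSSZ))), mul(SZ, SSSZ)))

Answer: after 4 steps: S(add(S(add(SZ, mul(Z, SSSZ))), mul(SZ, SSSZ)))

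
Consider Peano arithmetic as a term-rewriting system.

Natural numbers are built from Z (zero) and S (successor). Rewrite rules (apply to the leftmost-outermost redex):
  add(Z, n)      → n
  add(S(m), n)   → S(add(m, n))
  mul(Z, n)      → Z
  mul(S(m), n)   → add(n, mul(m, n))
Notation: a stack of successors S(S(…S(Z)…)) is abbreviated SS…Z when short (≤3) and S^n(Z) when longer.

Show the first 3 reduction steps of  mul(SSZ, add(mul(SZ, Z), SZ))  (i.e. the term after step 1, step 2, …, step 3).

  start: mul(SSZ, add(mul(SZ, Z), SZ))
  →1  add(add(mul(SZ, Z), SZ), mul(SZ, add(mul(SZ, Z), SZ)))
  →2  add(add(add(Z, mul(Z, Z)), SZ), mul(SZ, add(mul(SZ, Z), SZ)))
  →3  add(add(mul(Z, Z), SZ), mul(SZ, add(mul(SZ, Z), SZ)))

Answer: after 3 steps: add(add(mul(Z, Z), SZ), mul(SZ, add(mul(SZ, Z), SZ)))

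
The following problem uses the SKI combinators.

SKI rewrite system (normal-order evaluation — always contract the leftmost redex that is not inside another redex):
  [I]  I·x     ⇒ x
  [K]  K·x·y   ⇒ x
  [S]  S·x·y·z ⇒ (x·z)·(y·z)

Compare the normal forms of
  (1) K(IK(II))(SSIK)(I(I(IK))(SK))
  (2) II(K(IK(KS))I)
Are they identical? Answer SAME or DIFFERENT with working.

Answer: DIFFERENT — A ⇓ I, B ⇓ K(KS)

Working:
Term A:
  start: K(IK(II))(SSIK)(I(I(IK))(SK))
  →1  IK(II)(I(I(IK))(SK))
  →2  K(II)(I(I(IK))(SK))
  →3  II
  →4  I

Term B:
  start: II(K(IK(KS))I)
  →1  I(K(IK(KS))I)
  →2  K(IK(KS))I
  →3  IK(KS)
  →4  K(KS)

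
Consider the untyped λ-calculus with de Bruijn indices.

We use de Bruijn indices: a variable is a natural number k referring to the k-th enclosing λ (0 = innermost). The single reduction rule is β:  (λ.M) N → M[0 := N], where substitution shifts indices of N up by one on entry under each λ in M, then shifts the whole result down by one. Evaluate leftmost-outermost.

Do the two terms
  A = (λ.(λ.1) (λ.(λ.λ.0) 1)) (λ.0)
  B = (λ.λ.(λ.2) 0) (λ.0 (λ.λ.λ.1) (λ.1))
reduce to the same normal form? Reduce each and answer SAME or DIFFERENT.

Term A:
  start: (λ.(λ.1) (λ.(λ.λ.0) 1)) (λ.0)
  →1  (λ.λ.0) (λ.(λ.λ.0) (λ.0))
  →2  λ.0

Term B:
  start: (λ.λ.(λ.2) 0) (λ.0 (λ.λ.λ.1) (λ.1))
  →1  λ.(λ.λ.0 (λ.λ.λ.1) (λ.1)) 0
  →2  λ.λ.0 (λ.λ.λ.1) (λ.1)

Answer: DIFFERENT — A ⇓ λ.0, B ⇓ λ.λ.0 (λ.λ.λ.1) (λ.1)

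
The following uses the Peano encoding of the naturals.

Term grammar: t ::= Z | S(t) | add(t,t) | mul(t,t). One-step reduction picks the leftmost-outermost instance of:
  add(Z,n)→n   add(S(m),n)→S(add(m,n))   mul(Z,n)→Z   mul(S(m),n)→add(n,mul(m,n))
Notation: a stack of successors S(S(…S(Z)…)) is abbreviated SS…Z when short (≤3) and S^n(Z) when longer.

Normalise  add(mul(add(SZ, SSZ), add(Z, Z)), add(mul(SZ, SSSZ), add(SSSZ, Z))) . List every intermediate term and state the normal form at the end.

Answer: normal form = S^6(Z)  (in 27 steps)

Working:
  start: add(mul(add(SZ, SSZ), add(Z, Z)), add(mul(SZ, SSSZ), add(SSSZ, Z)))
  step 1: add(mul(S(add(Z, SSZ)), add(Z, Z)), add(mul(SZ, SSSZ), add(SSSZ, Z)))
  step 2: add(add(add(Z, Z), mul(add(Z, SSZ), add(Z, Z))), add(mul(SZ, SSSZ), add(SSSZ, Z)))
  step 3: add(add(Z, mul(add(Z, SSZ), add(Z, Z))), add(mul(SZ, SSSZ), add(SSSZ, Z)))
  step 4: add(mul(add(Z, SSZ), add(Z, Z)), add(mul(SZ, SSSZ), add(SSSZ, Z)))
  step 5: add(mul(SSZ, add(Z, Z)), add(mul(SZ, SSSZ), add(SSSZ, Z)))
  step 6: add(add(add(Z, Z), mul(SZ, add(Z, Z))), add(mul(SZ, SSSZ), add(SSSZ, Z)))
  step 7: add(add(Z, mul(SZ, add(Z, Z))), add(mul(SZ, SSSZ), add(SSSZ, Z)))
  step 8: add(mul(SZ, add(Z, Z)), add(mul(SZ, SSSZ), add(SSSZ, Z)))
  step 9: add(add(add(Z, Z), mul(Z, add(Z, Z))), add(mul(SZ, SSSZ), add(SSSZ, Z)))
  step 10: add(add(Z, mul(Z, add(Z, Z))), add(mul(SZ, SSSZ), add(SSSZ, Z)))
  step 11: add(mul(Z, add(Z, Z)), add(mul(SZ, SSSZ), add(SSSZ, Z)))
  step 12: add(Z, add(mul(SZ, SSSZ), add(SSSZ, Z)))
  step 13: add(mul(SZ, SSSZ), add(SSSZ, Z))
  step 14: add(add(SSSZ, mul(Z, SSSZ)), add(SSSZ, Z))
  step 15: add(S(add(SSZ, mul(Z, SSSZ))), add(SSSZ, Z))
  step 16: S(add(add(SSZ, mul(Z, SSSZ)), add(SSSZ, Z)))
  step 17: S(add(S(add(SZ, mul(Z, SSSZ))), add(SSSZ, Z)))
  step 18: S(S(add(add(SZ, mul(Z, SSSZ)), add(SSSZ, Z))))
  step 19: S(S(add(S(add(Z, mul(Z, SSSZ))), add(SSSZ, Z))))
  step 20: S(S(S(add(add(Z, mul(Z, SSSZ)), add(SSSZ, Z)))))
  step 21: S(S(S(add(mul(Z, SSSZ), add(SSSZ, Z)))))
  step 22: S(S(S(add(Z, add(SSSZ, Z)))))
  step 23: S(S(S(add(SSSZ, Z))))
  step 24: S(S(S(S(add(SSZ, Z)))))
  step 25: S(S(S(S(S(add(SZ, Z))))))
  step 26: S(S(S(S(S(S(add(Z, Z)))))))
  step 27: S^6(Z)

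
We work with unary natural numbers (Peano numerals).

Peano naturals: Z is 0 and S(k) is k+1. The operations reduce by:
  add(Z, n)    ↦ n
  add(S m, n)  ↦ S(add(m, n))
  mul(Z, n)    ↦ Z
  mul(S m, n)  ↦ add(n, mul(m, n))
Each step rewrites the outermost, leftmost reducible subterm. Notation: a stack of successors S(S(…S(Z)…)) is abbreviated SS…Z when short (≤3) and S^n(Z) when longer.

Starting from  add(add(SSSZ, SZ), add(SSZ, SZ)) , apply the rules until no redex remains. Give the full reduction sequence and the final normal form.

  start: add(add(SSSZ, SZ), add(SSZ, SZ))
  →1  add(S(add(SSZ, SZ)), add(SSZ, SZ))
  →2  S(add(add(SSZ, SZ), add(SSZ, SZ)))
  →3  S(add(S(add(SZ, SZ)), add(SSZ, SZ)))
  →4  S(S(add(add(SZ, SZ), add(SSZ, SZ))))
  →5  S(S(add(S(add(Z, SZ)), add(SSZ, SZ))))
  →6  S(S(S(add(add(Z, SZ), add(SSZ, SZ)))))
  →7  S(S(S(add(SZ, add(SSZ, SZ)))))
  →8  S(S(S(S(add(Z, add(SSZ, SZ))))))
  →9  S(S(S(S(add(SSZ, SZ)))))
  →10  S(S(S(S(S(add(SZ, SZ))))))
  →11  S(S(S(S(S(S(add(Z, SZ)))))))
  →12  S^7(Z)

Answer: normal form = S^7(Z)  (in 12 steps)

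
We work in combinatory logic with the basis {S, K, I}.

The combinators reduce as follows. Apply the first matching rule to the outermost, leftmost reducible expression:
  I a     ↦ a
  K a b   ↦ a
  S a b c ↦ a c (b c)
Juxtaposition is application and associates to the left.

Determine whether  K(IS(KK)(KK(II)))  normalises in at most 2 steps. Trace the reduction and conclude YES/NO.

  start: K(IS(KK)(KK(II)))
  [1] K(S(KK)(KK(II)))
  [2] K(S(KK)K)

Answer: YES — reaches normal form K(S(KK)K) in 2 ≤ 2 steps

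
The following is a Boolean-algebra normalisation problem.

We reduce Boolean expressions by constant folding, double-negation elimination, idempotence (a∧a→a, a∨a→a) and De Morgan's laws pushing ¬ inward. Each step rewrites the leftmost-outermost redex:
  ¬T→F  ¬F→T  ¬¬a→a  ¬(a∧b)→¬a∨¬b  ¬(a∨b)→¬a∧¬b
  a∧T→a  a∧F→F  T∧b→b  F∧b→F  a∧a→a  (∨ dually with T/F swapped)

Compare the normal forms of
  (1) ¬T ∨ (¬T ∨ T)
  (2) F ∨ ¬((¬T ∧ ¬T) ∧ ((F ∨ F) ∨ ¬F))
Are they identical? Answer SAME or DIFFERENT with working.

Answer: SAME — A ⇓ T, B ⇓ T

Working:
Term A:
  start: ¬T ∨ (¬T ∨ T)
  [1] F ∨ (¬T ∨ T)
  [2] ¬T ∨ T
  [3] T

Term B:
  start: F ∨ ¬((¬T ∧ ¬T) ∧ ((F ∨ F) ∨ ¬F))
  [1] ¬((¬T ∧ ¬T) ∧ ((F ∨ F) ∨ ¬F))
  [2] ¬(¬T ∧ ¬T) ∨ ¬((F ∨ F) ∨ ¬F)
  [3] (¬¬T ∨ ¬¬T) ∨ ¬((F ∨ F) ∨ ¬F)
  [4] ¬¬T ∨ ¬((F ∨ F) ∨ ¬F)
  [5] T ∨ ¬((F ∨ F) ∨ ¬F)
  [6] T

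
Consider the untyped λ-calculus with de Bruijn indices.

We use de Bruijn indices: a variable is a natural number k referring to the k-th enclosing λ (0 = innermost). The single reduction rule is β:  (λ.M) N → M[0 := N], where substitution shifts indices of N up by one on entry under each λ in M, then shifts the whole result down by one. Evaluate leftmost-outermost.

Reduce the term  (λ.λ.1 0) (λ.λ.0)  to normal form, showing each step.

  start: (λ.λ.1 0) (λ.λ.0)
  step 1: λ.(λ.λ.0) 0
  step 2: λ.λ.0

Answer: normal form = λ.λ.0  (in 2 steps)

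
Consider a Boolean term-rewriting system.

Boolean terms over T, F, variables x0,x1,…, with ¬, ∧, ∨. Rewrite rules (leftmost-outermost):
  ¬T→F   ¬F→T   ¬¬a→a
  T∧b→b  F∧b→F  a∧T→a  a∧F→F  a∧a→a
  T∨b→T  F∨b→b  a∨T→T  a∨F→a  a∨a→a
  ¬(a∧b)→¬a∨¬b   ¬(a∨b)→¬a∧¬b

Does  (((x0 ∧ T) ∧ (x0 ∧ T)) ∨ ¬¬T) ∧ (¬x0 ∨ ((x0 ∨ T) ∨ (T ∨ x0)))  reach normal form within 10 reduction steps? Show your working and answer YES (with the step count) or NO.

  start: (((x0 ∧ T) ∧ (x0 ∧ T)) ∨ ¬¬T) ∧ (¬x0 ∨ ((x0 ∨ T) ∨ (T ∨ x0)))
  [1] ((x0 ∧ T) ∨ ¬¬T) ∧ (¬x0 ∨ ((x0 ∨ T) ∨ (T ∨ x0)))
  [2] (x0 ∨ ¬¬T) ∧ (¬x0 ∨ ((x0 ∨ T) ∨ (T ∨ x0)))
  [3] (x0 ∨ T) ∧ (¬x0 ∨ ((x0 ∨ T) ∨ (T ∨ x0)))
  [4] T ∧ (¬x0 ∨ ((x0 ∨ T) ∨ (T ∨ x0)))
  [5] ¬x0 ∨ ((x0 ∨ T) ∨ (T ∨ x0))
  [6] ¬x0 ∨ (T ∨ (T ∨ x0))
  [7] ¬x0 ∨ T
  [8] T

Answer: YES — reaches normal form T in 8 ≤ 10 steps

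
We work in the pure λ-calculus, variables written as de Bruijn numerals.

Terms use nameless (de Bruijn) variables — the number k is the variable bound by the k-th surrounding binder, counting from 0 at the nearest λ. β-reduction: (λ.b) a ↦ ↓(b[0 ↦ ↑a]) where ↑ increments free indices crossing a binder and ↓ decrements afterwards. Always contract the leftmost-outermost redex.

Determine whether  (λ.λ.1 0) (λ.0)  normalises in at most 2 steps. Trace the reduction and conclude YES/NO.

Answer: YES — reaches normal form λ.0 in 2 ≤ 2 steps

Working:
  start: (λ.λ.1 0) (λ.0)
  step 1: λ.(λ.0) 0
  step 2: λ.0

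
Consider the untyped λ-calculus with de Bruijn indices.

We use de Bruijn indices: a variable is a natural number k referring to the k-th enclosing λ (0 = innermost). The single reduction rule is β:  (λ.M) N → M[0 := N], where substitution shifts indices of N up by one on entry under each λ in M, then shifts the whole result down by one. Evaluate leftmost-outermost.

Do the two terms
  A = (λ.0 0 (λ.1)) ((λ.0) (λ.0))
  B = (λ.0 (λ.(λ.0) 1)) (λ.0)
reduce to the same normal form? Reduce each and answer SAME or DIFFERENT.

Term A:
  start: (λ.0 0 (λ.1)) ((λ.0) (λ.0))
  step 1: (λ.0) (λ.0) ((λ.0) (λ.0)) (λ.(λ.0) (λ.0))
  step 2: (λ.0) ((λ.0) (λ.0)) (λ.(λ.0) (λ.0))
  step 3: (λ.0) (λ.0) (λ.(λ.0) (λ.0))
  step 4: (λ.0) (λ.(λ.0) (λ.0))
  step 5: λ.(λ.0) (λ.0)
  step 6: λ.λ.0

Term B:
  start: (λ.0 (λ.(λ.0) 1)) (λ.0)
  step 1: (λ.0) (λ.(λ.0) (λ.0))
  step 2: λ.(λ.0) (λ.0)
  step 3: λ.λ.0

Answer: SAME — A ⇓ λ.λ.0, B ⇓ λ.λ.0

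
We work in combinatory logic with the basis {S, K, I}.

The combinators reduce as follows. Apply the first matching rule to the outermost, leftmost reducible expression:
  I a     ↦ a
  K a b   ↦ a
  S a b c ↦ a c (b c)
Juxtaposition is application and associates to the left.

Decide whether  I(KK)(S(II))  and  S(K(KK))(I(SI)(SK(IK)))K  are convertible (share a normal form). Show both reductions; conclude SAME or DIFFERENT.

Answer: SAME — A ⇓ K, B ⇓ K

Derivation:
Term A:
  start: I(KK)(S(II))
  →1  KK(S(II))
  →2  K

Term B:
  start: S(K(KK))(I(SI)(SK(IK)))K
  →1  K(KK)K(I(SI)(SK(IK))K)
  →2  KK(I(SI)(SK(IK))K)
  →3  K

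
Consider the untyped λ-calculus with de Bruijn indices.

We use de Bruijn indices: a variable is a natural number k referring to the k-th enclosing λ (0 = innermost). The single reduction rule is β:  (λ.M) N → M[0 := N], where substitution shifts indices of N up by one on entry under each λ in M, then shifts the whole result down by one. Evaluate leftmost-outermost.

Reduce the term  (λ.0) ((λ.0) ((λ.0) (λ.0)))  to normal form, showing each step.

Answer: normal form = λ.0  (in 3 steps)

Derivation:
  start: (λ.0) ((λ.0) ((λ.0) (λ.0)))
  step 1: (λ.0) ((λ.0) (λ.0))
  step 2: (λ.0) (λ.0)
  step 3: λ.0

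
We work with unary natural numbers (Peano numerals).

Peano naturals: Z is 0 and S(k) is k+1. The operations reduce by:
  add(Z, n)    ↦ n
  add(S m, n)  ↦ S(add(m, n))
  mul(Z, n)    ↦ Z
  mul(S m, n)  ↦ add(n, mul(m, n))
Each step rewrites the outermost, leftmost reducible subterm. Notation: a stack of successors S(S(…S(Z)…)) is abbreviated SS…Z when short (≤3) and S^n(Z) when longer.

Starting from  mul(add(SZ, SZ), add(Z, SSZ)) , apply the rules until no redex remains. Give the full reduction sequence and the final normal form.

Answer: normal form = S^4(Z)  (in 13 steps)

Reduction:
  start: mul(add(SZ, SZ), add(Z, SSZ))
  step 1: mul(S(add(Z, SZ)), add(Z, SSZ))
  step 2: add(add(Z, SSZ), mul(add(Z, SZ), add(Z, SSZ)))
  step 3: add(SSZ, mul(add(Z, SZ), add(Z, SSZ)))
  step 4: S(add(SZ, mul(add(Z, SZ), add(Z, SSZ))))
  step 5: S(S(add(Z, mul(add(Z, SZ), add(Z, SSZ)))))
  step 6: S(S(mul(add(Z, SZ), add(Z, SSZ))))
  step 7: S(S(mul(SZ, add(Z, SSZ))))
  step 8: S(S(add(add(Z, SSZ), mul(Z, add(Z, SSZ)))))
  step 9: S(S(add(SSZ, mul(Z, add(Z, SSZ)))))
  step 10: S(S(S(add(SZ, mul(Z, add(Z, SSZ))))))
  step 11: S(S(S(S(add(Z, mul(Z, add(Z, SSZ)))))))
  step 12: S(S(S(S(mul(Z, add(Z, SSZ))))))
  step 13: S^4(Z)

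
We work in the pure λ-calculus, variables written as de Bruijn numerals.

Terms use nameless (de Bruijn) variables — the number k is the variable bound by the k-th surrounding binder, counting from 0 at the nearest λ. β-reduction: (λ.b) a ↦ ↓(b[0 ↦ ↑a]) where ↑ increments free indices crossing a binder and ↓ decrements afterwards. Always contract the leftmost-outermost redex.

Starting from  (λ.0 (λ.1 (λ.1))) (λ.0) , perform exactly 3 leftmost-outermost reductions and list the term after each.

Answer: after 3 steps: λ.λ.1

Derivation:
  start: (λ.0 (λ.1 (λ.1))) (λ.0)
  →1  (λ.0) (λ.(λ.0) (λ.1))
  →2  λ.(λ.0) (λ.1)
  →3  λ.λ.1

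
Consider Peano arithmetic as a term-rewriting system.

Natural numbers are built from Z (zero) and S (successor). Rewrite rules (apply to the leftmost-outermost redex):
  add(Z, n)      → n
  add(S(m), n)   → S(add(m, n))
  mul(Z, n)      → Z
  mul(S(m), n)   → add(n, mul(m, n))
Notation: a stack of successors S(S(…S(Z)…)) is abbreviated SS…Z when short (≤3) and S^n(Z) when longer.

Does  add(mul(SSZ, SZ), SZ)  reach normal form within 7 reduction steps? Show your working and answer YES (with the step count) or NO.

Answer: NO — after 7 steps the term is S(S(add(add(Z, mul(Z, SZ)), SZ))), not yet normal

Derivation:
  start: add(mul(SSZ, SZ), SZ)
  →1  add(add(SZ, mul(SZ, SZ)), SZ)
  →2  add(S(add(Z, mul(SZ, SZ))), SZ)
  →3  S(add(add(Z, mul(SZ, SZ)), SZ))
  →4  S(add(mul(SZ, SZ), SZ))
  →5  S(add(add(SZ, mul(Z, SZ)), SZ))
  →6  S(add(S(add(Z, mul(Z, SZ))), SZ))
  →7  S(S(add(add(Z, mul(Z, SZ)), SZ)))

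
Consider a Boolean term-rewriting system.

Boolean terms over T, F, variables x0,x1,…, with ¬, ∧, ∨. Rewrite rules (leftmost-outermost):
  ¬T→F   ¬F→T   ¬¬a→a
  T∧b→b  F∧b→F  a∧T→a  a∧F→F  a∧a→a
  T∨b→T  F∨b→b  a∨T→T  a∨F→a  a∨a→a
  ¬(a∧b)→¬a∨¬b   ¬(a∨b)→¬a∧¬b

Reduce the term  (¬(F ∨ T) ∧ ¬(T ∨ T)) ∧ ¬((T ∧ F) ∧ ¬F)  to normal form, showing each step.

Answer: normal form = F  (in 6 steps)

Working:
  start: (¬(F ∨ T) ∧ ¬(T ∨ T)) ∧ ¬((T ∧ F) ∧ ¬F)
  →1  ((¬F ∧ ¬T) ∧ ¬(T ∨ T)) ∧ ¬((T ∧ F) ∧ ¬F)
  →2  ((T ∧ ¬T) ∧ ¬(T ∨ T)) ∧ ¬((T ∧ F) ∧ ¬F)
  →3  (¬T ∧ ¬(T ∨ T)) ∧ ¬((T ∧ F) ∧ ¬F)
  →4  (F ∧ ¬(T ∨ T)) ∧ ¬((T ∧ F) ∧ ¬F)
  →5  F ∧ ¬((T ∧ F) ∧ ¬F)
  →6  F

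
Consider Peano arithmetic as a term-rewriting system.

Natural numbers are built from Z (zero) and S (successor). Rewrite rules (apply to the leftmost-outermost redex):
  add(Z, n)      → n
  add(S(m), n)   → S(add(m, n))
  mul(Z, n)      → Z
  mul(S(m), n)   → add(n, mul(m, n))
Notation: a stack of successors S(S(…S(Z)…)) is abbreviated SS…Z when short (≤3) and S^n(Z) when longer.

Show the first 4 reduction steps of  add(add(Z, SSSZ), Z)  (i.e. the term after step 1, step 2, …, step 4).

Answer: after 4 steps: S(S(S(add(Z, Z))))

Derivation:
  start: add(add(Z, SSSZ), Z)
  [1] add(SSSZ, Z)
  [2] S(add(SSZ, Z))
  [3] S(S(add(SZ, Z)))
  [4] S(S(S(add(Z, Z))))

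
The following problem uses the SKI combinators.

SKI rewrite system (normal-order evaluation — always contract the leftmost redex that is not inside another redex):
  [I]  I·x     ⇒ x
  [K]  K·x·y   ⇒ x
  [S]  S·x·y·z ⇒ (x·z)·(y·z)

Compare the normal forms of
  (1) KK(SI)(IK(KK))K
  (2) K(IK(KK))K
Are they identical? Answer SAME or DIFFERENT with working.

Answer: SAME — A ⇓ K(KK), B ⇓ K(KK)

Reduction:
Term A:
  start: KK(SI)(IK(KK))K
  step 1: K(IK(KK))K
  step 2: IK(KK)
  step 3: K(KK)

Term B:
  start: K(IK(KK))K
  step 1: IK(KK)
  step 2: K(KK)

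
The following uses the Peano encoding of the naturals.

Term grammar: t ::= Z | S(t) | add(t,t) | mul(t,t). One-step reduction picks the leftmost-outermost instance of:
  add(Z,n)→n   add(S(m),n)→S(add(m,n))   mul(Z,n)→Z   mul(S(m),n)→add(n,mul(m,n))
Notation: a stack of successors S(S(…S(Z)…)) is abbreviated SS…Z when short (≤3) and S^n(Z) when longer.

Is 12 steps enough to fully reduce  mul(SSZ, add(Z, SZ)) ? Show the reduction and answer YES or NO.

  start: mul(SSZ, add(Z, SZ))
  →1  add(add(Z, SZ), mul(SZ, add(Z, SZ)))
  →2  add(SZ, mul(SZ, add(Z, SZ)))
  →3  S(add(Z, mul(SZ, add(Z, SZ))))
  →4  S(mul(SZ, add(Z, SZ)))
  →5  S(add(add(Z, SZ), mul(Z, add(Z, SZ))))
  →6  S(add(SZ, mul(Z, add(Z, SZ))))
  →7  S(S(add(Z, mul(Z, add(Z, SZ)))))
  →8  S(S(mul(Z, add(Z, SZ))))
  →9  SSZ

Answer: YES — reaches normal form SSZ in 9 ≤ 12 steps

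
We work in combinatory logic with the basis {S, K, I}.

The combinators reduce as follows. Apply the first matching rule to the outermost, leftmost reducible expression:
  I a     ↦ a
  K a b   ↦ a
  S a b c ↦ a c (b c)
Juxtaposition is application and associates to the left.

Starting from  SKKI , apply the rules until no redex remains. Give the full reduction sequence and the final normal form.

  start: SKKI
  →1  KI(KI)
  →2  I

Answer: normal form = I  (in 2 steps)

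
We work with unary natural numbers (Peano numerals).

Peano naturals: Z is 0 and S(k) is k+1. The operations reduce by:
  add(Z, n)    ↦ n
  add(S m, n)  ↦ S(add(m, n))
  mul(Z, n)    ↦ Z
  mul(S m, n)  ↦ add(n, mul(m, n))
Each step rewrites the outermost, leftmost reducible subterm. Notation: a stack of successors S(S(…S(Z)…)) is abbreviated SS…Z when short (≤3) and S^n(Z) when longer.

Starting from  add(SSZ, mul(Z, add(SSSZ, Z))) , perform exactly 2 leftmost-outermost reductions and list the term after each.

  start: add(SSZ, mul(Z, add(SSSZ, Z)))
  [1] S(add(SZ, mul(Z, add(SSSZ, Z))))
  [2] S(S(add(Z, mul(Z, add(SSSZ, Z)))))

Answer: after 2 steps: S(S(add(Z, mul(Z, add(SSSZ, Z)))))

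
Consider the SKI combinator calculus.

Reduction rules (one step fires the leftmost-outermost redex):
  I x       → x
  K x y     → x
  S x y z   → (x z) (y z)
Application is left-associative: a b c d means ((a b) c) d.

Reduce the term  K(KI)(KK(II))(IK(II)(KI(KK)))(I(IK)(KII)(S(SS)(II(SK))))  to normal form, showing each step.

  start: K(KI)(KK(II))(IK(II)(KI(KK)))(I(IK)(KII)(S(SS)(II(SK))))
  step 1: KI(IK(II)(KI(KK)))(I(IK)(KII)(S(SS)(II(SK))))
  step 2: I(I(IK)(KII)(S(SS)(II(SK))))
  step 3: I(IK)(KII)(S(SS)(II(SK)))
  step 4: IK(KII)(S(SS)(II(SK)))
  step 5: K(KII)(S(SS)(II(SK)))
  step 6: KII
  step 7: I

Answer: normal form = I  (in 7 steps)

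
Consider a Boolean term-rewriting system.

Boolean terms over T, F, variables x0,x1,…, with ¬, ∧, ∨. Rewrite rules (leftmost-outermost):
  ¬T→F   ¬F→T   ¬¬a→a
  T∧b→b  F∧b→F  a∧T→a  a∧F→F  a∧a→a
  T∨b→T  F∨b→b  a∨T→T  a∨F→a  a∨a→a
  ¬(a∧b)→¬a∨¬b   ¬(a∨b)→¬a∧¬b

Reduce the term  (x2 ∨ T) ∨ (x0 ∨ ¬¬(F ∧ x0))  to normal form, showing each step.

  start: (x2 ∨ T) ∨ (x0 ∨ ¬¬(F ∧ x0))
  [1] T ∨ (x0 ∨ ¬¬(F ∧ x0))
  [2] T

Answer: normal form = T  (in 2 steps)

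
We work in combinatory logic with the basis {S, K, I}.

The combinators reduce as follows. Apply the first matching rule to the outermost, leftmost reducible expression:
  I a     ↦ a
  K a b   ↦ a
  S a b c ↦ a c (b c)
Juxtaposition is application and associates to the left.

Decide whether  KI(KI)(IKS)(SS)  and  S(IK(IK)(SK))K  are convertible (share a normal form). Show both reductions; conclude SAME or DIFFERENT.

Term A:
  start: KI(KI)(IKS)(SS)
  [1] I(IKS)(SS)
  [2] IKS(SS)
  [3] KS(SS)
  [4] S

Term B:
  start: S(IK(IK)(SK))K
  [1] S(K(IK)(SK))K
  [2] S(IK)K
  [3] SKK

Answer: DIFFERENT — A ⇓ S, B ⇓ SKK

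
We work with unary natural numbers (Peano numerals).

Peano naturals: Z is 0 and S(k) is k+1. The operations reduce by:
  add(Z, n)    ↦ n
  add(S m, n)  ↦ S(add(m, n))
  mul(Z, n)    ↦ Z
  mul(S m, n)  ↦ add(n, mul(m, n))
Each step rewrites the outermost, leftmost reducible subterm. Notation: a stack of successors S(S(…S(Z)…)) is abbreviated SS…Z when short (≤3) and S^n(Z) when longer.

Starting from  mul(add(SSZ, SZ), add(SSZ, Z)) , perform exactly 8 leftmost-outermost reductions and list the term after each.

Answer: after 8 steps: S(S(mul(add(SZ, SZ), add(SSZ, Z))))

Derivation:
  start: mul(add(SSZ, SZ), add(SSZ, Z))
  →1  mul(S(add(SZ, SZ)), add(SSZ, Z))
  →2  add(add(SSZ, Z), mul(add(SZ, SZ), add(SSZ, Z)))
  →3  add(S(add(SZ, Z)), mul(add(SZ, SZ), add(SSZ, Z)))
  →4  S(add(add(SZ, Z), mul(add(SZ, SZ), add(SSZ, Z))))
  →5  S(add(S(add(Z, Z)), mul(add(SZ, SZ), add(SSZ, Z))))
  →6  S(S(add(add(Z, Z), mul(add(SZ, SZ), add(SSZ, Z)))))
  →7  S(S(add(Z, mul(add(SZ, SZ), add(SSZ, Z)))))
  →8  S(S(mul(add(SZ, SZ), add(SSZ, Z))))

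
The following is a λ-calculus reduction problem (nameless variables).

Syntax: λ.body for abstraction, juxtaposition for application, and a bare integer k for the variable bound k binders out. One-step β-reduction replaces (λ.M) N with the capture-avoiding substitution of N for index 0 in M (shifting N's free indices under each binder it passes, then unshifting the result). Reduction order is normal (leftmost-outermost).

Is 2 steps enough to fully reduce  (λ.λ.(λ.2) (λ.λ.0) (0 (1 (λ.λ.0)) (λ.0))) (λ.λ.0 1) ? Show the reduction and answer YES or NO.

Answer: NO — after 2 steps the term is λ.(λ.λ.0 1) (0 ((λ.λ.0 1) (λ.λ.0)) (λ.0)), not yet normal

Working:
  start: (λ.λ.(λ.2) (λ.λ.0) (0 (1 (λ.λ.0)) (λ.0))) (λ.λ.0 1)
  [1] λ.(λ.λ.λ.0 1) (λ.λ.0) (0 ((λ.λ.0 1) (λ.λ.0)) (λ.0))
  [2] λ.(λ.λ.0 1) (0 ((λ.λ.0 1) (λ.λ.0)) (λ.0))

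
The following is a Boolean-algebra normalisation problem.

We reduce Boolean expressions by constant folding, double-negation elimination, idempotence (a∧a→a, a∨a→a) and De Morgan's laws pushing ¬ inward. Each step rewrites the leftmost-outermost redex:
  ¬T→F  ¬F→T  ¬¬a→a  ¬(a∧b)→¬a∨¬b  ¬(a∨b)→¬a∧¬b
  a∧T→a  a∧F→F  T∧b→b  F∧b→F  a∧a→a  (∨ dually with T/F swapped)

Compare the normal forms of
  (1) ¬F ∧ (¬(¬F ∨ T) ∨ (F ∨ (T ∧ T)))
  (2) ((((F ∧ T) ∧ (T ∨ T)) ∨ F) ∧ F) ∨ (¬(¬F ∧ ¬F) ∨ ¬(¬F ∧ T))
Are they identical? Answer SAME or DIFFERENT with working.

Term A:
  start: ¬F ∧ (¬(¬F ∨ T) ∨ (F ∨ (T ∧ T)))
  →1  T ∧ (¬(¬F ∨ T) ∨ (F ∨ (T ∧ T)))
  →2  ¬(¬F ∨ T) ∨ (F ∨ (T ∧ T))
  →3  (¬¬F ∧ ¬T) ∨ (F ∨ (T ∧ T))
  →4  (F ∧ ¬T) ∨ (F ∨ (T ∧ T))
  →5  F ∨ (F ∨ (T ∧ T))
  →6  F ∨ (T ∧ T)
  →7  T ∧ T
  →8  T

Term B:
  start: ((((F ∧ T) ∧ (T ∨ T)) ∨ F) ∧ F) ∨ (¬(¬F ∧ ¬F) ∨ ¬(¬F ∧ T))
  →1  F ∨ (¬(¬F ∧ ¬F) ∨ ¬(¬F ∧ T))
  →2  ¬(¬F ∧ ¬F) ∨ ¬(¬F ∧ T)
  →3  (¬¬F ∨ ¬¬F) ∨ ¬(¬F ∧ T)
  →4  ¬¬F ∨ ¬(¬F ∧ T)
  →5  F ∨ ¬(¬F ∧ T)
  →6  ¬(¬F ∧ T)
  →7  ¬¬F ∨ ¬T
  →8  F ∨ ¬T
  →9  ¬T
  →10  F

Answer: DIFFERENT — A ⇓ T, B ⇓ F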